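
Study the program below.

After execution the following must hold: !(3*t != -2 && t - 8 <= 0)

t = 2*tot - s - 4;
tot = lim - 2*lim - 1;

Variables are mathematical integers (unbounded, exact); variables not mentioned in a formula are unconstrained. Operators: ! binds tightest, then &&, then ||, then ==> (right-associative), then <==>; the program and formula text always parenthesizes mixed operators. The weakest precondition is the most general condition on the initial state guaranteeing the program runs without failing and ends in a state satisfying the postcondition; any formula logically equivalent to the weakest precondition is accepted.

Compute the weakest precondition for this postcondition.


Working backward. After the program, the postcondition !(3*t != -2 && t - 8 <= 0) must hold; in canonical form it is !(3*t != -2 && t <= 8).
Before tot := lim - 2*lim - 1: !(3*t != -2 && t <= 8)
Before t := 2*tot - s - 4: !(6*tot != 3*s + 10 && 2*tot <= s + 12)
Answer: WP = !(6*tot != 3*s + 10 && 2*tot <= s + 12)


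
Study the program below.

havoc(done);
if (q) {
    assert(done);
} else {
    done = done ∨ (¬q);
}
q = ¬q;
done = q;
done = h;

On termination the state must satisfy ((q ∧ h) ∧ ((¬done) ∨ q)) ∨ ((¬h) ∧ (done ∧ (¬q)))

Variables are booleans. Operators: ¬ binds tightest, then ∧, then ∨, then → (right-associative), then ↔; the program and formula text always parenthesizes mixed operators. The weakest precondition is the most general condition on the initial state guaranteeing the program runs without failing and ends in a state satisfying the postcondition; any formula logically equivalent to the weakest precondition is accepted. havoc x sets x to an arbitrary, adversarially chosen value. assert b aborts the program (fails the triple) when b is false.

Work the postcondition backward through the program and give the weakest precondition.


Working backward. After the program, the postcondition ((q ∧ h) ∧ ((¬done) ∨ q)) ∨ ((¬h) ∧ (done ∧ (¬q))) must hold; in canonical form it is (q ∧ h ∧ ((¬done) ∨ q)) ∨ ((¬h) ∧ done ∧ (¬q)).
Before done := h: q ∧ h ∧ ((¬h) ∨ q)
Before done := q: q ∧ h ∧ ((¬h) ∨ q)
Before q := ¬q: (¬q) ∧ h ∧ ((¬h) ∨ (¬q))
Then branch requires done ∧ (¬q) ∧ h ∧ ((¬h) ∨ (¬q)); else branch requires (¬q) ∧ h ∧ ((¬h) ∨ (¬q)).
Before the if: (q → (done ∧ (¬q) ∧ h ∧ ((¬h) ∨ (¬q)))) ∧ ((¬q) → ((¬q) ∧ h ∧ ((¬h) ∨ (¬q))))
Before havoc done: (q → ((¬q) ∧ h ∧ ((¬h) ∨ (¬q)))) ∧ ((¬q) → ((¬q) ∧ h ∧ ((¬h) ∨ (¬q)))) ∧ (¬q)
Answer: WP = (q → ((¬q) ∧ h ∧ ((¬h) ∨ (¬q)))) ∧ ((¬q) → ((¬q) ∧ h ∧ ((¬h) ∨ (¬q)))) ∧ (¬q)


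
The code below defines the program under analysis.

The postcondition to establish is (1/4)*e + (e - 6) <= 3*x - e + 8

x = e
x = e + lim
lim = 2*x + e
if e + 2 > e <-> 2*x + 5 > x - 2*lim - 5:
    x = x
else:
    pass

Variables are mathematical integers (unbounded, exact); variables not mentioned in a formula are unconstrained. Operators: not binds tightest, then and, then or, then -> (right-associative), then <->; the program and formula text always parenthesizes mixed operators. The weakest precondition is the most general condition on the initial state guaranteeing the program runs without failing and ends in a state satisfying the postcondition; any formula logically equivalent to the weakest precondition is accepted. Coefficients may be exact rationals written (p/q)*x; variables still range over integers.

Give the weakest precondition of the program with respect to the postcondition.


Working backward. After the program, the postcondition (1/4)*e + (e - 6) <= 3*x - e + 8 must hold; in canonical form it is (9/4)*e <= 3*x + 14.
Then branch requires (9/4)*e <= 3*x + 14; else branch requires (9/4)*e <= 3*x + 14.
Before the if: (2*lim + x > -10 -> (9/4)*e <= 3*x + 14) and ((not (2*lim + x > -10)) -> (9/4)*e <= 3*x + 14)
Before lim := 2*x + e: (2*e + 5*x > -10 -> (9/4)*e <= 3*x + 14) and ((not (2*e + 5*x > -10)) -> (9/4)*e <= 3*x + 14)
Before x := e + lim: (7*e + 5*lim > -10 -> (3/4)*e + 3*lim >= -14) and ((not (7*e + 5*lim > -10)) -> (3/4)*e + 3*lim >= -14)
Before x := e: (7*e + 5*lim > -10 -> (3/4)*e + 3*lim >= -14) and ((not (7*e + 5*lim > -10)) -> (3/4)*e + 3*lim >= -14)
Answer: WP = (7*e + 5*lim > -10 -> (3/4)*e + 3*lim >= -14) and ((not (7*e + 5*lim > -10)) -> (3/4)*e + 3*lim >= -14)


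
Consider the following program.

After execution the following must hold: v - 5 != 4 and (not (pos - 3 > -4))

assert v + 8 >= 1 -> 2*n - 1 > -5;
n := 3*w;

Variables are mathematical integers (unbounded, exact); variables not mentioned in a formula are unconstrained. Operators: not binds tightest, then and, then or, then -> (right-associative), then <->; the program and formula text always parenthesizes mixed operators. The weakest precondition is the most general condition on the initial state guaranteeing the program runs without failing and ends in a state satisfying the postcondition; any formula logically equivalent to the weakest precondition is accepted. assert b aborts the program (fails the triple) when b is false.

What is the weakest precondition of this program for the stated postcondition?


Working backward. After the program, the postcondition v - 5 != 4 and (not (pos - 3 > -4)) must hold; in canonical form it is v != 9 and (not (pos > -1)).
Before n := 3*w: v != 9 and (not (pos > -1))
Before assert v + 8 >= 1 -> 2*n - 1 > -5: (v >= -7 -> 2*n > -4) and v != 9 and (not (pos > -1))
Answer: WP = (v >= -7 -> 2*n > -4) and v != 9 and (not (pos > -1))


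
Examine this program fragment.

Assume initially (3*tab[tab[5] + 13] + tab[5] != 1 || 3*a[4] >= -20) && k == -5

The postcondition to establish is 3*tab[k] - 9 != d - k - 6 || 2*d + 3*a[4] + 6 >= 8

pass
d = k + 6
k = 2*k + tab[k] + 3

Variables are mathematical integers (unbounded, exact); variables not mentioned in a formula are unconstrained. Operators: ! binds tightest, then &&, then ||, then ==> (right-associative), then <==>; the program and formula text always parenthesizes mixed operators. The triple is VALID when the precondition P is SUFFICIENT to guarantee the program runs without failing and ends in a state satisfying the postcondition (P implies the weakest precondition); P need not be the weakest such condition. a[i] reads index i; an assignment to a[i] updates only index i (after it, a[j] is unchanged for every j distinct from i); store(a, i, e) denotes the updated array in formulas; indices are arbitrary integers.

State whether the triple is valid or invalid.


Working backward. After the program, the postcondition 3*tab[k] - 9 != d - k - 6 || 2*d + 3*a[4] + 6 >= 8 must hold; in canonical form it is 3*tab[k] + k != d + 3 || 3*a[4] + 2*d >= 2.
Before k := 2*k + tab[k] + 3: 3*tab[tab[k] + 2*k + 3] + tab[k] + 2*k != d || 3*a[4] + 2*d >= 2
Before d := k + 6: 3*tab[tab[k] + 2*k + 3] + tab[k] + k != 6 || 3*a[4] + 2*k >= -10
Before skip: 3*tab[tab[k] + 2*k + 3] + tab[k] + k != 6 || 3*a[4] + 2*k >= -10
The weakest precondition is 3*tab[tab[k] + 2*k + 3] + tab[k] + k != 6 || 3*a[4] + 2*k >= -10.
Check whether (3*tab[tab[5] + 13] + tab[5] != 1 || 3*a[4] >= -20) && k == -5 implies it.
Countermodel: at the initial state a = {[-8] = -1, [-5] = -1, [4] = -1, [5] = -1, [13] = -1, elsewhere -1}, k = -5, tab = {[-8] = 4, [-5] = -1, [4] = 4, [5] = 0, [13] = -15521, elsewhere 4}, the precondition holds but the weakest precondition fails.
Answer: invalid


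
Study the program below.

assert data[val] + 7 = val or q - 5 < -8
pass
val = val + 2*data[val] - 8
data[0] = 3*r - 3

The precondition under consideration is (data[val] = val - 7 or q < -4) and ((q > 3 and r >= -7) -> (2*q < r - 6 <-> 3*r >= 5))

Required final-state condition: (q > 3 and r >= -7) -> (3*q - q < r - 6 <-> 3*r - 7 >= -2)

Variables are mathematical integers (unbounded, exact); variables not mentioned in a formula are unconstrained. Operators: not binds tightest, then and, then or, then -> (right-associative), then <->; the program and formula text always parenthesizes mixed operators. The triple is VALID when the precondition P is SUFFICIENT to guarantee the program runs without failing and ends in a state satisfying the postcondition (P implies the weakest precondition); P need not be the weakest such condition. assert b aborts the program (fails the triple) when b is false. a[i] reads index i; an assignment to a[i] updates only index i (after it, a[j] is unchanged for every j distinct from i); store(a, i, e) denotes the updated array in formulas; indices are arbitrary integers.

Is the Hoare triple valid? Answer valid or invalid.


Working backward. After the program, the postcondition (q > 3 and r >= -7) -> (3*q - q < r - 6 <-> 3*r - 7 >= -2) must hold; in canonical form it is (q > 3 and r >= -7) -> (2*q < r - 6 <-> 3*r >= 5).
Before data[0] := 3*r - 3: (q > 3 and r >= -7) -> (2*q < r - 6 <-> 3*r >= 5)
Before val := val + 2*data[val] - 8: (q > 3 and r >= -7) -> (2*q < r - 6 <-> 3*r >= 5)
Before skip: (q > 3 and r >= -7) -> (2*q < r - 6 <-> 3*r >= 5)
Before assert data[val] + 7 = val or q - 5 < -8: (data[val] = val - 7 or q < -3) and ((q > 3 and r >= -7) -> (2*q < r - 6 <-> 3*r >= 5))
The weakest precondition is (data[val] = val - 7 or q < -3) and ((q > 3 and r >= -7) -> (2*q < r - 6 <-> 3*r >= 5)).
Check whether (data[val] = val - 7 or q < -4) and ((q > 3 and r >= -7) -> (2*q < r - 6 <-> 3*r >= 5)) implies it.
Every state satisfying the precondition satisfies the weakest precondition: the implication holds.
Answer: valid


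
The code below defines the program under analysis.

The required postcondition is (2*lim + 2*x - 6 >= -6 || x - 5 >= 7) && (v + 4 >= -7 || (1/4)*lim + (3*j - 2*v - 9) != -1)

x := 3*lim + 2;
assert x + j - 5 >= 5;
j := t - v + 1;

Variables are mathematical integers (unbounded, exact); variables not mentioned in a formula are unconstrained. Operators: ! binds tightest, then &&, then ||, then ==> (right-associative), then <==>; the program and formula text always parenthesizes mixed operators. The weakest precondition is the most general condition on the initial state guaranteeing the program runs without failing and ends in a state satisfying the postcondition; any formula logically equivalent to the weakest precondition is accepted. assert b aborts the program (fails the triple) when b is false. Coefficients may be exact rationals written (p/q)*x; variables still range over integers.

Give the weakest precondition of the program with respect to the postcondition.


Working backward. After the program, the postcondition (2*lim + 2*x - 6 >= -6 || x - 5 >= 7) && (v + 4 >= -7 || (1/4)*lim + (3*j - 2*v - 9) != -1) must hold; in canonical form it is (2*lim + 2*x >= 0 || x >= 12) && (v >= -11 || 3*j + (1/4)*lim != 2*v + 8).
Before j := t - v + 1: (2*lim + 2*x >= 0 || x >= 12) && (v >= -11 || (1/4)*lim + 3*t != 5*v + 5)
Before assert x + j - 5 >= 5: j + x >= 10 && (2*lim + 2*x >= 0 || x >= 12) && (v >= -11 || (1/4)*lim + 3*t != 5*v + 5)
Before x := 3*lim + 2: j + 3*lim >= 8 && (8*lim >= -4 || 3*lim >= 10) && (v >= -11 || (1/4)*lim + 3*t != 5*v + 5)
Answer: WP = j + 3*lim >= 8 && (8*lim >= -4 || 3*lim >= 10) && (v >= -11 || (1/4)*lim + 3*t != 5*v + 5)


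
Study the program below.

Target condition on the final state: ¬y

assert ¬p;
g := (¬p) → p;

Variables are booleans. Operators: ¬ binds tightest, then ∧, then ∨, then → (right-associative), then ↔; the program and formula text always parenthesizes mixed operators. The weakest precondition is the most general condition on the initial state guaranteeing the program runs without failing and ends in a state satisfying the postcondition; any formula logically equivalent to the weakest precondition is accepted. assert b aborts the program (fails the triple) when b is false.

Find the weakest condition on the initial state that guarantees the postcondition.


Working backward. After the program, ¬y must hold.
Before g := (¬p) → p: ¬y
Before assert ¬p: (¬p) ∧ (¬y)
Answer: WP = (¬p) ∧ (¬y)


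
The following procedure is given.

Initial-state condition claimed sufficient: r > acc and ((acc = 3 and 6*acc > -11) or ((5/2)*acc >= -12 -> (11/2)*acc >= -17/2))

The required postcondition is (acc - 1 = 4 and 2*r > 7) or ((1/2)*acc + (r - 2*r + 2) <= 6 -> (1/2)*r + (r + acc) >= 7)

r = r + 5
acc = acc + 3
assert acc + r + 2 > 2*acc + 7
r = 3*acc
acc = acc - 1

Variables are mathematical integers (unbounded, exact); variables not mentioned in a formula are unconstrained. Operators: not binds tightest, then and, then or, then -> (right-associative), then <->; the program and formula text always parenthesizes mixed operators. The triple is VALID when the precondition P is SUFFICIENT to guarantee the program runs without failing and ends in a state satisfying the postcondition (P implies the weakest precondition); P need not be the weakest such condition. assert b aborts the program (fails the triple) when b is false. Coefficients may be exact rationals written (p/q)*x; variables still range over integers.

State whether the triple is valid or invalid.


Working backward. After the program, the postcondition (acc - 1 = 4 and 2*r > 7) or ((1/2)*acc + (r - 2*r + 2) <= 6 -> (1/2)*r + (r + acc) >= 7) must hold; in canonical form it is (acc = 5 and 2*r > 7) or ((1/2)*acc <= r + 4 -> acc + (3/2)*r >= 7).
Before acc := acc - 1: (acc = 6 and 2*r > 7) or ((1/2)*acc <= r + 9/2 -> acc + (3/2)*r >= 8)
Before r := 3*acc: (acc = 6 and 6*acc > 7) or ((5/2)*acc >= -9/2 -> (11/2)*acc >= 8)
Before assert acc + r + 2 > 2*acc + 7: r > acc + 5 and ((acc = 6 and 6*acc > 7) or ((5/2)*acc >= -9/2 -> (11/2)*acc >= 8))
Before acc := acc + 3: r > acc + 8 and ((acc = 3 and 6*acc > -11) or ((5/2)*acc >= -12 -> (11/2)*acc >= -17/2))
Before r := r + 5: r > acc + 3 and ((acc = 3 and 6*acc > -11) or ((5/2)*acc >= -12 -> (11/2)*acc >= -17/2))
The weakest precondition is r > acc + 3 and ((acc = 3 and 6*acc > -11) or ((5/2)*acc >= -12 -> (11/2)*acc >= -17/2)).
Check whether r > acc and ((acc = 3 and 6*acc > -11) or ((5/2)*acc >= -12 -> (11/2)*acc >= -17/2)) implies it.
Countermodel: at the initial state acc = -5, r = -4, the precondition holds but the weakest precondition fails.
Answer: invalid


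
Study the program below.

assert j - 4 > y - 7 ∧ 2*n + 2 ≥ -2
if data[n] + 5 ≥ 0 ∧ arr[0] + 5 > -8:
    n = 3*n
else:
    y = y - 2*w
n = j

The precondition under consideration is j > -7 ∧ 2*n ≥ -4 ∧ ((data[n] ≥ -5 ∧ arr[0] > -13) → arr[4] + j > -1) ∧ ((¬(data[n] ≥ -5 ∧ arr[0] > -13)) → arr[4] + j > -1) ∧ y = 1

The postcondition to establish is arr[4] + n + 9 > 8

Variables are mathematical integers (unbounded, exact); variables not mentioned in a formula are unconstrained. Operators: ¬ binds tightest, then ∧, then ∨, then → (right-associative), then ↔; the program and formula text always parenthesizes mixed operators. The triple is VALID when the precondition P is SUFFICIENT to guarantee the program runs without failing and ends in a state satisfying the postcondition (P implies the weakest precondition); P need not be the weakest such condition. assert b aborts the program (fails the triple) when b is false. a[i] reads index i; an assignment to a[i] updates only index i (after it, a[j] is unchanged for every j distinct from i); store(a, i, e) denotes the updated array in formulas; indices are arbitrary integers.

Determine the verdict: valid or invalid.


Working backward. After the program, the postcondition arr[4] + n + 9 > 8 must hold; in canonical form it is arr[4] + n > -1.
Before n := j: arr[4] + j > -1
Then branch requires arr[4] + j > -1; else branch requires arr[4] + j > -1.
Before the if: ((data[n] ≥ -5 ∧ arr[0] > -13) → arr[4] + j > -1) ∧ ((¬(data[n] ≥ -5 ∧ arr[0] > -13)) → arr[4] + j > -1)
Before assert j - 4 > y - 7 ∧ 2*n + 2 ≥ -2: j > y - 3 ∧ 2*n ≥ -4 ∧ ((data[n] ≥ -5 ∧ arr[0] > -13) → arr[4] + j > -1) ∧ ((¬(data[n] ≥ -5 ∧ arr[0] > -13)) → arr[4] + j > -1)
The weakest precondition is j > y - 3 ∧ 2*n ≥ -4 ∧ ((data[n] ≥ -5 ∧ arr[0] > -13) → arr[4] + j > -1) ∧ ((¬(data[n] ≥ -5 ∧ arr[0] > -13)) → arr[4] + j > -1).
Check whether j > -7 ∧ 2*n ≥ -4 ∧ ((data[n] ≥ -5 ∧ arr[0] > -13) → arr[4] + j > -1) ∧ ((¬(data[n] ≥ -5 ∧ arr[0] > -13)) → arr[4] + j > -1) ∧ y = 1 implies it.
Countermodel: at the initial state arr = {[-2] = 2, [0] = 2, [4] = 2, elsewhere 2}, data = {[-2] = -6, [0] = -6, [4] = -6, elsewhere -6}, j = -2, n = -2, y = 1, the precondition holds but the weakest precondition fails.
Answer: invalid


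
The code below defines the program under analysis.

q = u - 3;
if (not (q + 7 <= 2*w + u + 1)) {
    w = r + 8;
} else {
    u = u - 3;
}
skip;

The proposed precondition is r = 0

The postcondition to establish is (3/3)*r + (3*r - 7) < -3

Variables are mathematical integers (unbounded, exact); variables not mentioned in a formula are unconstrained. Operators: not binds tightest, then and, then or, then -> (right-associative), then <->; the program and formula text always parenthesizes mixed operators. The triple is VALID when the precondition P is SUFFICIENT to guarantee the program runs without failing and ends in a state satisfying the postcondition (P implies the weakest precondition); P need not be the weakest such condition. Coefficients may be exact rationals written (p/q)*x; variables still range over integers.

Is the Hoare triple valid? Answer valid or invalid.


Working backward. After the program, the postcondition (3/3)*r + (3*r - 7) < -3 must hold; in canonical form it is 4*r < 4.
Before skip: 4*r < 4
Then branch requires 4*r < 4; else branch requires 4*r < 4.
Before the if: ((not (q <= u + 2*w - 6)) -> 4*r < 4) and (q <= u + 2*w - 6 -> 4*r < 4)
Before q := u - 3: ((not (2*w >= 3)) -> 4*r < 4) and (2*w >= 3 -> 4*r < 4)
The weakest precondition is ((not (2*w >= 3)) -> 4*r < 4) and (2*w >= 3 -> 4*r < 4).
Check whether r = 0 implies it.
Every state satisfying the precondition satisfies the weakest precondition: the implication holds.
Answer: valid


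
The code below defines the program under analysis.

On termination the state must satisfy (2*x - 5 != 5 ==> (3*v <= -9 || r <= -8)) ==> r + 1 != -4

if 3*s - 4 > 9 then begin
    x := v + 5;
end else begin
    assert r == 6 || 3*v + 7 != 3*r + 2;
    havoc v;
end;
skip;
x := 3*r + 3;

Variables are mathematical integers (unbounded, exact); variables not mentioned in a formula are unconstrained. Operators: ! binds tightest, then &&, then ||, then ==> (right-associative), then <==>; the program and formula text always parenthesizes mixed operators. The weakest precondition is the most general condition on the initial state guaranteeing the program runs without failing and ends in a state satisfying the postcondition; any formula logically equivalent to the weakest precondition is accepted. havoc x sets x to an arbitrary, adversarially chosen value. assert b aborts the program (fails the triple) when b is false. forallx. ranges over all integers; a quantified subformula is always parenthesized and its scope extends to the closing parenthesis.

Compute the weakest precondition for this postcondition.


Working backward. After the program, the postcondition (2*x - 5 != 5 ==> (3*v <= -9 || r <= -8)) ==> r + 1 != -4 must hold; in canonical form it is (2*x != 10 ==> (3*v <= -9 || r <= -8)) ==> r != -5.
Before x := 3*r + 3: (6*r != 4 ==> (3*v <= -9 || r <= -8)) ==> r != -5
Before skip: (6*r != 4 ==> (3*v <= -9 || r <= -8)) ==> r != -5
Then branch requires (6*r != 4 ==> (3*v <= -9 || r <= -8)) ==> r != -5; else branch requires (r == 6 || 3*v != 3*r - 5) && (forall v_1. ((6*r != 4 ==> (3*v_1 <= -9 || r <= -8)) ==> r != -5)).
Before the if: (3*s > 13 ==> ((6*r != 4 ==> (3*v <= -9 || r <= -8)) ==> r != -5)) && ((!(3*s > 13)) ==> ((r == 6 || 3*v != 3*r - 5) && (forall v_1. ((6*r != 4 ==> (3*v_1 <= -9 || r <= -8)) ==> r != -5))))
Answer: WP = (3*s > 13 ==> ((6*r != 4 ==> (3*v <= -9 || r <= -8)) ==> r != -5)) && ((!(3*s > 13)) ==> ((r == 6 || 3*v != 3*r - 5) && (forall v_1. ((6*r != 4 ==> (3*v_1 <= -9 || r <= -8)) ==> r != -5))))


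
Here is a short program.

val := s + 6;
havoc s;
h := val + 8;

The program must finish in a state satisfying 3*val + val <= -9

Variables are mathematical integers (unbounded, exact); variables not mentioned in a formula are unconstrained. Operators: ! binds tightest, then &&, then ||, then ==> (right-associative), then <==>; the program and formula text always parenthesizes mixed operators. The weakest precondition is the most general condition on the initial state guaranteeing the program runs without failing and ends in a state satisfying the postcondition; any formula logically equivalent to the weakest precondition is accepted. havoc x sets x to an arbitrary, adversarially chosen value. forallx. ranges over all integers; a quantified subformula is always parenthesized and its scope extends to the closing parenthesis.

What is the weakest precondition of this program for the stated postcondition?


Working backward. After the program, the postcondition 3*val + val <= -9 must hold; in canonical form it is 4*val <= -9.
Before h := val + 8: 4*val <= -9
Before havoc s: 4*val <= -9
Before val := s + 6: 4*s <= -33
Answer: WP = 4*s <= -33


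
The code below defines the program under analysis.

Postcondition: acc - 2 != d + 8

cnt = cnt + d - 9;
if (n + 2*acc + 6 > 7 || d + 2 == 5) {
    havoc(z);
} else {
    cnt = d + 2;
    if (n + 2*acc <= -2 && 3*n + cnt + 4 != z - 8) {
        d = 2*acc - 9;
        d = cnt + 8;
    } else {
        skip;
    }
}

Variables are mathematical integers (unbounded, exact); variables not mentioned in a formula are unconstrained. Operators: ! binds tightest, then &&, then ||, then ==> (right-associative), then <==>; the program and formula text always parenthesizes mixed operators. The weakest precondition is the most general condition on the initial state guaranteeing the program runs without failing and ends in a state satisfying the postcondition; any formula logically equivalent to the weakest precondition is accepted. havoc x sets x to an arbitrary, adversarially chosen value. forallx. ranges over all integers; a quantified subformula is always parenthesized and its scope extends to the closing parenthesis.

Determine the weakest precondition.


Working backward. After the program, the postcondition acc - 2 != d + 8 must hold; in canonical form it is acc != d + 10.
Then branch requires acc != d + 10; else branch requires ((2*acc + n <= -2 && d + 3*n != z - 14) ==> acc != d + 20) && ((!(2*acc + n <= -2 && d + 3*n != z - 14)) ==> acc != d + 10).
Before the if: ((2*acc + n > 1 || d == 3) ==> acc != d + 10) && ((!(2*acc + n > 1 || d == 3)) ==> (((2*acc + n <= -2 && d + 3*n != z - 14) ==> acc != d + 20) && ((!(2*acc + n <= -2 && d + 3*n != z - 14)) ==> acc != d + 10)))
Before cnt := cnt + d - 9: ((2*acc + n > 1 || d == 3) ==> acc != d + 10) && ((!(2*acc + n > 1 || d == 3)) ==> (((2*acc + n <= -2 && d + 3*n != z - 14) ==> acc != d + 20) && ((!(2*acc + n <= -2 && d + 3*n != z - 14)) ==> acc != d + 10)))
Answer: WP = ((2*acc + n > 1 || d == 3) ==> acc != d + 10) && ((!(2*acc + n > 1 || d == 3)) ==> (((2*acc + n <= -2 && d + 3*n != z - 14) ==> acc != d + 20) && ((!(2*acc + n <= -2 && d + 3*n != z - 14)) ==> acc != d + 10)))


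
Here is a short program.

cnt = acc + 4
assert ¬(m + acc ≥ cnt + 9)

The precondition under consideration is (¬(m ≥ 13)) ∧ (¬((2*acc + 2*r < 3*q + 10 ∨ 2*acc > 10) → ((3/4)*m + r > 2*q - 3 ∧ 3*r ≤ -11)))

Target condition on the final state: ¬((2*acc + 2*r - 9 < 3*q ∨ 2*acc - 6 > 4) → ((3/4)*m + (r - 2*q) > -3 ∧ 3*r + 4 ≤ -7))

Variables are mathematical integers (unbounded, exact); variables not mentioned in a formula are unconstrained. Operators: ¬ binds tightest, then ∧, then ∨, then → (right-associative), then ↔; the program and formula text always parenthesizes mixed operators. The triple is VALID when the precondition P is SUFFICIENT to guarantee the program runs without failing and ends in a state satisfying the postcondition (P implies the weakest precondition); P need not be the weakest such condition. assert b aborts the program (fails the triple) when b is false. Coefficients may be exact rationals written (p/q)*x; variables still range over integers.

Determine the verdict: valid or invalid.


Working backward. After the program, the postcondition ¬((2*acc + 2*r - 9 < 3*q ∨ 2*acc - 6 > 4) → ((3/4)*m + (r - 2*q) > -3 ∧ 3*r + 4 ≤ -7)) must hold; in canonical form it is ¬((2*acc + 2*r < 3*q + 9 ∨ 2*acc > 10) → ((3/4)*m + r > 2*q - 3 ∧ 3*r ≤ -11)).
Before assert ¬(m + acc ≥ cnt + 9): (¬(acc + m ≥ cnt + 9)) ∧ (¬((2*acc + 2*r < 3*q + 9 ∨ 2*acc > 10) → ((3/4)*m + r > 2*q - 3 ∧ 3*r ≤ -11)))
Before cnt := acc + 4: (¬(m ≥ 13)) ∧ (¬((2*acc + 2*r < 3*q + 9 ∨ 2*acc > 10) → ((3/4)*m + r > 2*q - 3 ∧ 3*r ≤ -11)))
The weakest precondition is (¬(m ≥ 13)) ∧ (¬((2*acc + 2*r < 3*q + 9 ∨ 2*acc > 10) → ((3/4)*m + r > 2*q - 3 ∧ 3*r ≤ -11))).
Check whether (¬(m ≥ 13)) ∧ (¬((2*acc + 2*r < 3*q + 10 ∨ 2*acc > 10) → ((3/4)*m + r > 2*q - 3 ∧ 3*r ≤ -11))) implies it.
Countermodel: at the initial state acc = 3, m = 0, q = -1, r = 0, the precondition holds but the weakest precondition fails.
Answer: invalid


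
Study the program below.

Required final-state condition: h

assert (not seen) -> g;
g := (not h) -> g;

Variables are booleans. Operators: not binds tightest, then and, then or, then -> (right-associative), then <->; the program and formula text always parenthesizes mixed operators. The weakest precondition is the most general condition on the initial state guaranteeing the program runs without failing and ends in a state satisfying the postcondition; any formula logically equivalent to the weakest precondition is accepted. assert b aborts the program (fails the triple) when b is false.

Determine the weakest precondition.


Working backward. After the program, h must hold.
Before g := (not h) -> g: h
Before assert (not seen) -> g: ((not seen) -> g) and h
Answer: WP = ((not seen) -> g) and h


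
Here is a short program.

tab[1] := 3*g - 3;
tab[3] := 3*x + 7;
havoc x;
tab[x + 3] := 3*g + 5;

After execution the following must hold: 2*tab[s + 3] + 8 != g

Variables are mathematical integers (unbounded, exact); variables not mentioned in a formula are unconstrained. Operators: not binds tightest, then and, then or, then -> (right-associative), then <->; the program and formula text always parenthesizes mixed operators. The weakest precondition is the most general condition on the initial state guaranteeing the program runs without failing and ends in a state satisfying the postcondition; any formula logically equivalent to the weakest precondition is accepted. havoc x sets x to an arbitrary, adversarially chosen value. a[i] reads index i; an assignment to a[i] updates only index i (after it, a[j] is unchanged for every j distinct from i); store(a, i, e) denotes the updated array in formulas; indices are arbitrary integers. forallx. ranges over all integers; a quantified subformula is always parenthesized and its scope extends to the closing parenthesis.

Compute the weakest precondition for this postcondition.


Working backward. After the program, the postcondition 2*tab[s + 3] + 8 != g must hold; in canonical form it is 2*tab[s + 3] != g - 8.
Before tab[x + 3] := 3*g + 5: 2*store(tab, x + 3, 3*g + 5)[s + 3] != g - 8
Before havoc x: forall x_1. 2*store(tab, x_1 + 3, 3*g + 5)[s + 3] != g - 8
Before tab[3] := 3*x + 7: forall x_1. 2*store(store(tab, 3, 3*x + 7), x_1 + 3, 3*g + 5)[s + 3] != g - 8
Before tab[1] := 3*g - 3: forall x_1. 2*store(store(store(tab, 1, 3*g - 3), 3, 3*x + 7), x_1 + 3, 3*g + 5)[s + 3] != g - 8
Answer: WP = forall x_1. 2*store(store(store(tab, 1, 3*g - 3), 3, 3*x + 7), x_1 + 3, 3*g + 5)[s + 3] != g - 8


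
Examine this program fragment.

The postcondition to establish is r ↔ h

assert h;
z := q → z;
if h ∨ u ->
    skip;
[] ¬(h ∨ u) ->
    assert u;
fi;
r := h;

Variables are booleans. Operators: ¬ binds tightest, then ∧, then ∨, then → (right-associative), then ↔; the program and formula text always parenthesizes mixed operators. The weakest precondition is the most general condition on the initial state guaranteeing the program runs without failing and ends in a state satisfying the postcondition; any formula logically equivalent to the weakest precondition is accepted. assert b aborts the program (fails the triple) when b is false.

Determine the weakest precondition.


Working backward. After the program, r ↔ h must hold.
Before r := h: true
Then branch requires true; else branch requires u.
Before the if: (¬(h ∨ u)) → u
Before z := q → z: (¬(h ∨ u)) → u
Before assert h: h ∧ ((¬(h ∨ u)) → u)
Answer: WP = h ∧ ((¬(h ∨ u)) → u)


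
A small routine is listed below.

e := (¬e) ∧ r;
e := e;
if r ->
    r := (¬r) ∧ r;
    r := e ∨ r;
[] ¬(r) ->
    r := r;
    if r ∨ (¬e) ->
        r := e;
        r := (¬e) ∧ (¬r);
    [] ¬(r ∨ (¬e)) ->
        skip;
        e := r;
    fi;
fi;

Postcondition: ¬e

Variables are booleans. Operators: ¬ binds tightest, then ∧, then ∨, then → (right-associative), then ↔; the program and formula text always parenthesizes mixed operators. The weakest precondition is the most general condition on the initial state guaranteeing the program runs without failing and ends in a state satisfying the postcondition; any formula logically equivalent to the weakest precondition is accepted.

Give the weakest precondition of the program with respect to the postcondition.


Working backward. After the program, ¬e must hold.
Then branch requires ¬e; else branch requires ((r ∨ (¬e)) → (¬e)) ∧ ((¬(r ∨ (¬e))) → (¬r)).
Before the if: (r → (¬e)) ∧ ((¬r) → (((r ∨ (¬e)) → (¬e)) ∧ ((¬(r ∨ (¬e))) → (¬r))))
Before e := e: (r → (¬e)) ∧ ((¬r) → (((r ∨ (¬e)) → (¬e)) ∧ ((¬(r ∨ (¬e))) → (¬r))))
Before e := (¬e) ∧ r: (r → (¬((¬e) ∧ r))) ∧ ((¬r) → (((r ∨ (¬((¬e) ∧ r))) → (¬((¬e) ∧ r))) ∧ ((¬(r ∨ (¬((¬e) ∧ r)))) → (¬r))))
Answer: WP = (r → (¬((¬e) ∧ r))) ∧ ((¬r) → (((r ∨ (¬((¬e) ∧ r))) → (¬((¬e) ∧ r))) ∧ ((¬(r ∨ (¬((¬e) ∧ r)))) → (¬r))))


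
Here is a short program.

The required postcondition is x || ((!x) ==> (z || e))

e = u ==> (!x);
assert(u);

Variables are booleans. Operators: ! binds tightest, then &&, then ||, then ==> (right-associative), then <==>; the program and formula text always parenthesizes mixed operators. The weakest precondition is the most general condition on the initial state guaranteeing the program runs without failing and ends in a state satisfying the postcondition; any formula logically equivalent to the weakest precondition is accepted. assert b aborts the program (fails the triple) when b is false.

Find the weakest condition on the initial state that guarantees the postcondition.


Working backward. After the program, x || ((!x) ==> (z || e)) must hold.
Before assert u: u && (x || ((!x) ==> (z || e)))
Before e := u ==> (!x): u && (x || ((!x) ==> (z || (u ==> (!x)))))
Answer: WP = u && (x || ((!x) ==> (z || (u ==> (!x)))))


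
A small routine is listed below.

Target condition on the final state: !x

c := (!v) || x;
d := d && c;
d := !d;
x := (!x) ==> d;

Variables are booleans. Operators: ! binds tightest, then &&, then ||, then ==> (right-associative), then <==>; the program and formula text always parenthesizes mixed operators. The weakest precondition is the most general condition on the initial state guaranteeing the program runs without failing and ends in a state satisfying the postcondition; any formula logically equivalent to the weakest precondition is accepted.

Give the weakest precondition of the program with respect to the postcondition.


Working backward. After the program, !x must hold.
Before x := (!x) ==> d: !((!x) ==> d)
Before d := !d: !((!x) ==> (!d))
Before d := d && c: !((!x) ==> (!(d && c)))
Before c := (!v) || x: !((!x) ==> (!(d && ((!v) || x))))
Answer: WP = !((!x) ==> (!(d && ((!v) || x))))


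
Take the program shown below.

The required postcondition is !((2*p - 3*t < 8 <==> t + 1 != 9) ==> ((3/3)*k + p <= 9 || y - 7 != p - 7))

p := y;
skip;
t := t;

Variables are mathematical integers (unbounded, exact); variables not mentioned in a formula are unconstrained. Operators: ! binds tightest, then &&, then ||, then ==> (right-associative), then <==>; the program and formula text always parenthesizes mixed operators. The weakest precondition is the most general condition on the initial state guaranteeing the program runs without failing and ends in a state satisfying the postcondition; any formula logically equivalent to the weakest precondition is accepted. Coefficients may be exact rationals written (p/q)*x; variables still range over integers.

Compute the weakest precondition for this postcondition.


Working backward. After the program, the postcondition !((2*p - 3*t < 8 <==> t + 1 != 9) ==> ((3/3)*k + p <= 9 || y - 7 != p - 7)) must hold; in canonical form it is !((2*p < 3*t + 8 <==> t != 8) ==> (k + p <= 9 || y != p)).
Before t := t: !((2*p < 3*t + 8 <==> t != 8) ==> (k + p <= 9 || y != p))
Before skip: !((2*p < 3*t + 8 <==> t != 8) ==> (k + p <= 9 || y != p))
Before p := y: !((2*y < 3*t + 8 <==> t != 8) ==> k + y <= 9)
Answer: WP = !((2*y < 3*t + 8 <==> t != 8) ==> k + y <= 9)


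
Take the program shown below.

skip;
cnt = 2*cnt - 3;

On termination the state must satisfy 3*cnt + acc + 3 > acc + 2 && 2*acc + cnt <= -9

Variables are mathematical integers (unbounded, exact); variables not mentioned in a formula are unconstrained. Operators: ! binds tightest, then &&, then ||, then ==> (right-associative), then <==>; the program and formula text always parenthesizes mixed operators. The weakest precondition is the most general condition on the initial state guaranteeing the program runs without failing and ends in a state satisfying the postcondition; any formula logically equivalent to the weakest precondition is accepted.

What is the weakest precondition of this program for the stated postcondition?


Working backward. After the program, the postcondition 3*cnt + acc + 3 > acc + 2 && 2*acc + cnt <= -9 must hold; in canonical form it is 3*cnt > -1 && 2*acc + cnt <= -9.
Before cnt := 2*cnt - 3: 6*cnt > 8 && 2*acc + 2*cnt <= -6
Before skip: 6*cnt > 8 && 2*acc + 2*cnt <= -6
Answer: WP = 6*cnt > 8 && 2*acc + 2*cnt <= -6


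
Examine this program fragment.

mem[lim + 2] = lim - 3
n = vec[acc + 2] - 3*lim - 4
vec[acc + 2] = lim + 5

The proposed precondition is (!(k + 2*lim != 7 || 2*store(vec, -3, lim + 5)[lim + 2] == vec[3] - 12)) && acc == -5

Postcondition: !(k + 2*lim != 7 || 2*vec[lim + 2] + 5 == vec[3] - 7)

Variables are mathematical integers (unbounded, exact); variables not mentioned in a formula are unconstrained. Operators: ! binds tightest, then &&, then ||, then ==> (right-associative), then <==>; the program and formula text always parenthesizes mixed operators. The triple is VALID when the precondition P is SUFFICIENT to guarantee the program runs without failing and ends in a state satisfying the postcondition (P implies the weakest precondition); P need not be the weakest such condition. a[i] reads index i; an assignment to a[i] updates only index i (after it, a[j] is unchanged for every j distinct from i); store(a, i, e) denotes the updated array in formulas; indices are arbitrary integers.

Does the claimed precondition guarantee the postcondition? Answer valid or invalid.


Working backward. After the program, the postcondition !(k + 2*lim != 7 || 2*vec[lim + 2] + 5 == vec[3] - 7) must hold; in canonical form it is !(k + 2*lim != 7 || 2*vec[lim + 2] == vec[3] - 12).
Before vec[acc + 2] := lim + 5: !(k + 2*lim != 7 || 2*store(vec, acc + 2, lim + 5)[lim + 2] == store(vec, acc + 2, lim + 5)[3] - 12)
Before n := vec[acc + 2] - 3*lim - 4: !(k + 2*lim != 7 || 2*store(vec, acc + 2, lim + 5)[lim + 2] == store(vec, acc + 2, lim + 5)[3] - 12)
Before mem[lim + 2] := lim - 3: !(k + 2*lim != 7 || 2*store(vec, acc + 2, lim + 5)[lim + 2] == store(vec, acc + 2, lim + 5)[3] - 12)
The weakest precondition is !(k + 2*lim != 7 || 2*store(vec, acc + 2, lim + 5)[lim + 2] == store(vec, acc + 2, lim + 5)[3] - 12).
Check whether (!(k + 2*lim != 7 || 2*store(vec, -3, lim + 5)[lim + 2] == vec[3] - 12)) && acc == -5 implies it.
Every state satisfying the precondition satisfies the weakest precondition: the implication holds.
Answer: valid


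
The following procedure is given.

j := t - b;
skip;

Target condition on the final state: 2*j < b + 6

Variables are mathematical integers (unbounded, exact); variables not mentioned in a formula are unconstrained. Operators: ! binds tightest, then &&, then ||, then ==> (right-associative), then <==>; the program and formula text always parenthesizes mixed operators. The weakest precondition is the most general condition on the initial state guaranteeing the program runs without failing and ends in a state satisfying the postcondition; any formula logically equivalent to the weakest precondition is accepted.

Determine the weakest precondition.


Working backward. After the program, 2*j < b + 6 must hold.
Before skip: 2*j < b + 6
Before j := t - b: 2*t < 3*b + 6
Answer: WP = 2*t < 3*b + 6


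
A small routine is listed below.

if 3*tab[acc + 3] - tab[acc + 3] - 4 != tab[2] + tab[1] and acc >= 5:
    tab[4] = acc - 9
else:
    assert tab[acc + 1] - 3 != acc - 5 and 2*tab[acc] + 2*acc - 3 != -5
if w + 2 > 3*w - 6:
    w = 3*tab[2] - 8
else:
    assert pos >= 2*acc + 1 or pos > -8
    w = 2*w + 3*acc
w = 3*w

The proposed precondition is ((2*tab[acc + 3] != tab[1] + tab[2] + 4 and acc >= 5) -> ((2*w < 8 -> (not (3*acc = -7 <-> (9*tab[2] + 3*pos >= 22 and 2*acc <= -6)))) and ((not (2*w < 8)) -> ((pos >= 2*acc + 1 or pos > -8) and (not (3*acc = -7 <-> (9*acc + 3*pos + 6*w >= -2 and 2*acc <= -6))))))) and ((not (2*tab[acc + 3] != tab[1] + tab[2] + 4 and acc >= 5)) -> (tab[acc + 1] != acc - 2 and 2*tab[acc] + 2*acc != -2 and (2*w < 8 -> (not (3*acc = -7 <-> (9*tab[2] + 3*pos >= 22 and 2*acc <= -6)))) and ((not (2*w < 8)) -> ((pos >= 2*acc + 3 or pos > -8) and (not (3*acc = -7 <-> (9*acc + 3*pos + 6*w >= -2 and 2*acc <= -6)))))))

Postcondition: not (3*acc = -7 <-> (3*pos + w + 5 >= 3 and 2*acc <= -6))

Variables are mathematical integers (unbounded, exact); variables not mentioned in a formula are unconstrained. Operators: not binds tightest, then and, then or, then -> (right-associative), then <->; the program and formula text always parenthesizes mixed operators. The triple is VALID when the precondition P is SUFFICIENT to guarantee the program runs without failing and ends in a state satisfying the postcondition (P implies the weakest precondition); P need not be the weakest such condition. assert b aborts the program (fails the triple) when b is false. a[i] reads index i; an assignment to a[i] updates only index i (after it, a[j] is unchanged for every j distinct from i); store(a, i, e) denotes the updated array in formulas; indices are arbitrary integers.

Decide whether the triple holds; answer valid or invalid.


Working backward. After the program, the postcondition not (3*acc = -7 <-> (3*pos + w + 5 >= 3 and 2*acc <= -6)) must hold; in canonical form it is not (3*acc = -7 <-> (3*pos + w >= -2 and 2*acc <= -6)).
Before w := 3*w: not (3*acc = -7 <-> (3*pos + 3*w >= -2 and 2*acc <= -6))
Then branch requires not (3*acc = -7 <-> (9*tab[2] + 3*pos >= 22 and 2*acc <= -6)); else branch requires (pos >= 2*acc + 1 or pos > -8) and (not (3*acc = -7 <-> (9*acc + 3*pos + 6*w >= -2 and 2*acc <= -6))).
Before the if: (2*w < 8 -> (not (3*acc = -7 <-> (9*tab[2] + 3*pos >= 22 and 2*acc <= -6)))) and ((not (2*w < 8)) -> ((pos >= 2*acc + 1 or pos > -8) and (not (3*acc = -7 <-> (9*acc + 3*pos + 6*w >= -2 and 2*acc <= -6)))))
Then branch requires (2*w < 8 -> (not (3*acc = -7 <-> (9*tab[2] + 3*pos >= 22 and 2*acc <= -6)))) and ((not (2*w < 8)) -> ((pos >= 2*acc + 1 or pos > -8) and (not (3*acc = -7 <-> (9*acc + 3*pos + 6*w >= -2 and 2*acc <= -6))))); else branch requires tab[acc + 1] != acc - 2 and 2*tab[acc] + 2*acc != -2 and (2*w < 8 -> (not (3*acc = -7 <-> (9*tab[2] + 3*pos >= 22 and 2*acc <= -6)))) and ((not (2*w < 8)) -> ((pos >= 2*acc + 1 or pos > -8) and (not (3*acc = -7 <-> (9*acc + 3*pos + 6*w >= -2 and 2*acc <= -6))))).
Before the if: ((2*tab[acc + 3] != tab[1] + tab[2] + 4 and acc >= 5) -> ((2*w < 8 -> (not (3*acc = -7 <-> (9*tab[2] + 3*pos >= 22 and 2*acc <= -6)))) and ((not (2*w < 8)) -> ((pos >= 2*acc + 1 or pos > -8) and (not (3*acc = -7 <-> (9*acc + 3*pos + 6*w >= -2 and 2*acc <= -6))))))) and ((not (2*tab[acc + 3] != tab[1] + tab[2] + 4 and acc >= 5)) -> (tab[acc + 1] != acc - 2 and 2*tab[acc] + 2*acc != -2 and (2*w < 8 -> (not (3*acc = -7 <-> (9*tab[2] + 3*pos >= 22 and 2*acc <= -6)))) and ((not (2*w < 8)) -> ((pos >= 2*acc + 1 or pos > -8) and (not (3*acc = -7 <-> (9*acc + 3*pos + 6*w >= -2 and 2*acc <= -6)))))))
The weakest precondition is ((2*tab[acc + 3] != tab[1] + tab[2] + 4 and acc >= 5) -> ((2*w < 8 -> (not (3*acc = -7 <-> (9*tab[2] + 3*pos >= 22 and 2*acc <= -6)))) and ((not (2*w < 8)) -> ((pos >= 2*acc + 1 or pos > -8) and (not (3*acc = -7 <-> (9*acc + 3*pos + 6*w >= -2 and 2*acc <= -6))))))) and ((not (2*tab[acc + 3] != tab[1] + tab[2] + 4 and acc >= 5)) -> (tab[acc + 1] != acc - 2 and 2*tab[acc] + 2*acc != -2 and (2*w < 8 -> (not (3*acc = -7 <-> (9*tab[2] + 3*pos >= 22 and 2*acc <= -6)))) and ((not (2*w < 8)) -> ((pos >= 2*acc + 1 or pos > -8) and (not (3*acc = -7 <-> (9*acc + 3*pos + 6*w >= -2 and 2*acc <= -6))))))).
Check whether ((2*tab[acc + 3] != tab[1] + tab[2] + 4 and acc >= 5) -> ((2*w < 8 -> (not (3*acc = -7 <-> (9*tab[2] + 3*pos >= 22 and 2*acc <= -6)))) and ((not (2*w < 8)) -> ((pos >= 2*acc + 1 or pos > -8) and (not (3*acc = -7 <-> (9*acc + 3*pos + 6*w >= -2 and 2*acc <= -6))))))) and ((not (2*tab[acc + 3] != tab[1] + tab[2] + 4 and acc >= 5)) -> (tab[acc + 1] != acc - 2 and 2*tab[acc] + 2*acc != -2 and (2*w < 8 -> (not (3*acc = -7 <-> (9*tab[2] + 3*pos >= 22 and 2*acc <= -6)))) and ((not (2*w < 8)) -> ((pos >= 2*acc + 3 or pos > -8) and (not (3*acc = -7 <-> (9*acc + 3*pos + 6*w >= -2 and 2*acc <= -6))))))) implies it.
Every state satisfying the precondition satisfies the weakest precondition: the implication holds.
Answer: valid
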